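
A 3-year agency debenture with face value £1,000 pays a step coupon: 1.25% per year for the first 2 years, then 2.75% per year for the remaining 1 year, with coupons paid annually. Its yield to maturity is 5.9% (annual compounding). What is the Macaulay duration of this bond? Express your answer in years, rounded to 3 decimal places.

Periodic yield y = 0.059. Discount each cash flow and weight by its year:
  t   CF        PV=CF/(1+0.059)^t    t·PV
  1        12.50        11.8036        11.8036
  2        12.50        11.1460        22.2920
  3     1,027.50       865.1551     2,595.4652
  Σ                    888.1046     2,629.5607
Price P = Σ PV = 888.1046.
Macaulay duration = Σ(t·PV) / P = 2,629.5607 / 888.1046 = 2.96087 years.

2.961 years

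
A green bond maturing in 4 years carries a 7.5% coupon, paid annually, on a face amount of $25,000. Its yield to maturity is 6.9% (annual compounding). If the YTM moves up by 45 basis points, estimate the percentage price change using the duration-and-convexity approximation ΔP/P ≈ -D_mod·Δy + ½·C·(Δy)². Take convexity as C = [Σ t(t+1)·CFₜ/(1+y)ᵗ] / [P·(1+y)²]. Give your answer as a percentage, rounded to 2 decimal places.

-1.50%

With y = 0.069:
  t   CF        PV=CF/(1+0.069)^t    t·PV        t(t+1)·PV
  1     1,875.00     1,753.9757     1,753.9757       3,507.9514
  2     1,875.00     1,640.7630     3,281.5261       9,844.5782
  3     1,875.00     1,534.8578     4,604.5735      18,418.2941
  4    26,875.00    20,579.6343    82,318.5370     411,592.6851
  Σ                 25,509.2308    91,958.6123     443,363.5086
P = 25,509.2308; D_Mac = 3.60492 yrs; D_mod = 3.37223 yrs; C = 15.20923.
Duration effect: -3.37223 × (+0.0045) = -0.015175
Convexity effect: 0.5 × 15.20923 × (0.0045)² = +0.0001540
ΔP/P ≈ -0.015175 + 0.0001540 = -0.015021 = -1.5021%.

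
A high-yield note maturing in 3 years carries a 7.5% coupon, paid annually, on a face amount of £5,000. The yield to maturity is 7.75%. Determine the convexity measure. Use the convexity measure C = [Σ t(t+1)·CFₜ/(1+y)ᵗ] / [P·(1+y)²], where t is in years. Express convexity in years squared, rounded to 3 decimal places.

9.396

With y = 0.0775:
  t   CF        PV=CF/(1+0.0775)^t    t·PV        t(t+1)·PV
  1       375.00       348.0278       348.0278         696.0557
  2       375.00       322.9957       645.9914       1,937.9741
  3     5,375.00     4,296.6169    12,889.8507      51,559.4028
  Σ                  4,967.6404    13,883.8699      54,193.4325
P = 4,967.6404.
Convexity = Σ t(t+1)·PV / [P·(1+y)²] = 54,193.4325 / (4,967.6404 × 1.161006) = 9.39641.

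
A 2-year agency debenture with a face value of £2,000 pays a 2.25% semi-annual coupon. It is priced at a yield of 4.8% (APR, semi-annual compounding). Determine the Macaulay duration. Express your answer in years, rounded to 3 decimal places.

Periodic yield y = 0.024. Discount each cash flow and weight by its period:
  t   CF        PV=CF/(1+0.024)^t    t·PV
  1        22.50        21.9727        21.9727
  2        22.50        21.4577        42.9153
  3        22.50        20.9548        62.8643
  4     2,022.50     1,839.4530     7,357.8121
  Σ                  1,903.8381     7,485.5644
Price P = Σ PV = 1,903.8381.
Macaulay duration = Σ(t·PV) / P = 7,485.5644 / 1,903.8381 = 3.93183 half-year periods.
In years: 3.93183 / 2 = 1.96591 years.

1.966 years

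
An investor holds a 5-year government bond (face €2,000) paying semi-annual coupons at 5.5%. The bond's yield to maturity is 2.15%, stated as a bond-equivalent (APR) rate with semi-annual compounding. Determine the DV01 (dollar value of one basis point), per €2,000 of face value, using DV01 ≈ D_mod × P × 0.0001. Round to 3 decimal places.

Periodic yield y = 0.01075.
  t   CF        PV=CF/(1+0.01075)^t    t·PV
  1        55.00        54.4150        54.4150
  2        55.00        53.8363       107.6726
  3        55.00        53.2637       159.7911
  4        55.00        52.6972       210.7889
  5        55.00        52.1367       260.6837
  6        55.00        51.5822       309.4934
  7        55.00        51.0336       357.2354
  8        55.00        50.4909       403.9268
  9        55.00        49.9538       449.5846
  10    2,055.00     1,846.6064    18,466.0636
  Σ                  2,316.0159    20,779.6552
P = 2,316.0159; D_Mac = 8.97216 half-year periods = 4.48608 yrs; D_mod = 4.43837 yrs.
DV01 ≈ 4.43837 × 2,316.0159 × 0.0001 = 1.027932.

€1.028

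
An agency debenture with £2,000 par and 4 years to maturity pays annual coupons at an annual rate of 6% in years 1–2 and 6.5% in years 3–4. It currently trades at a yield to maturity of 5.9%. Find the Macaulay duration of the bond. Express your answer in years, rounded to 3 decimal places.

Periodic yield y = 0.059. Discount each cash flow and weight by its year:
  t   CF        PV=CF/(1+0.059)^t    t·PV
  1       120.00       113.3144       113.3144
  2       120.00       107.0014       214.0027
  3       130.00       109.4600       328.3800
  4     2,130.00     1,693.5412     6,774.1647
  Σ                  2,023.3170     7,429.8619
Price P = Σ PV = 2,023.3170.
Macaulay duration = Σ(t·PV) / P = 7,429.8619 / 2,023.3170 = 3.67212 years.

3.672 years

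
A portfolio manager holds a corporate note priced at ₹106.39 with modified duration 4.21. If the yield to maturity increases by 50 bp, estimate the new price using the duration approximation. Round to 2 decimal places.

₹104.15

Duration approximation: ΔP/P ≈ -D_mod · Δy = -4.21 × (+0.005) = -0.021050.
New price ≈ 106.39 × (1 - 0.021050) = 104.1504905.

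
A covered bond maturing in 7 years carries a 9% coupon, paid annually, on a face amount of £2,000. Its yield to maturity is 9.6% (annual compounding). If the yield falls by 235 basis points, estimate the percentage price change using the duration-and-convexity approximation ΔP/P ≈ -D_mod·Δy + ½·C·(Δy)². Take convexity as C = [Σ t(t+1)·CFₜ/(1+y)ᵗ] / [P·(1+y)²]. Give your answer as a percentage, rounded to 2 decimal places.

With y = 0.096:
  t   CF        PV=CF/(1+0.096)^t    t·PV        t(t+1)·PV
  1       180.00       164.2336       164.2336         328.4672
  2       180.00       149.8482       299.6963         899.0889
  3       180.00       136.7228       410.1683       1,640.6732
  4       180.00       124.7471       498.9882       2,494.9410
  5       180.00       113.8203       569.1015       3,414.6091
  6       180.00       103.8506       623.1038       4,361.7269
  7     2,180.00     1,147.5791     8,033.0534      64,264.4273
  Σ                  1,940.8016    10,598.3452      77,403.9336
P = 1,940.8016; D_Mac = 5.46081 yrs; D_mod = 4.98249 yrs; C = 33.20174.
Duration effect: -4.98249 × (-0.0235) = +0.117088
Convexity effect: 0.5 × 33.20174 × (-0.0235)² = +0.0091678
ΔP/P ≈ +0.117088 + 0.0091678 = +0.126256 = +12.6256%.

+12.63%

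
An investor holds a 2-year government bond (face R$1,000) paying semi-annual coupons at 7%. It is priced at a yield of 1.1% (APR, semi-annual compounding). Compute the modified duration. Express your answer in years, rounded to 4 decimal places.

1.8964 years

Periodic yield y = 0.0055. First find Macaulay duration:
  t   CF        PV=CF/(1+0.0055)^t    t·PV
  1        35.00        34.8086        34.8086
  2        35.00        34.6182        69.2363
  3        35.00        34.4288       103.2864
  4     1,035.00     1,012.5397     4,050.1587
  Σ                  1,116.3952     4,257.4899
P = 1,116.3952; Macaulay duration = 4,257.4899 / 1,116.3952 = 3.81360 half-year periods = 1.90680 years.
Modified duration = D_Mac / (1 + y) = 1.90680 / 1.0055 = 1.89637 years.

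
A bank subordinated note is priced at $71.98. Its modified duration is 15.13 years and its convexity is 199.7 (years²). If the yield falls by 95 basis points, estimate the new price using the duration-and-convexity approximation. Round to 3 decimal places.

$82.975

Duration effect: -D_mod·Δy = -15.13 × (-0.0095) = +0.143735
Convexity effect: ½·C·(Δy)² = 0.5 × 199.7 × (-0.0095)² = +0.0090114625
ΔP/P ≈ +0.143735 + 0.0090114625 = +0.1527464625
New price ≈ 71.98 × (1 + 0.1527464625) = 82.97469037075.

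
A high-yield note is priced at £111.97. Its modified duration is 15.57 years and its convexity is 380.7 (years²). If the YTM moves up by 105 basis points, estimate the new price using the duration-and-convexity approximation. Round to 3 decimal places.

£96.014

Duration effect: -D_mod·Δy = -15.57 × (+0.0105) = -0.163485
Convexity effect: ½·C·(Δy)² = 0.5 × 380.7 × (0.0105)² = +0.0209860875
ΔP/P ≈ -0.163485 + 0.0209860875 = -0.1424989125
New price ≈ 111.97 × (1 - 0.1424989125) = 96.014396767375.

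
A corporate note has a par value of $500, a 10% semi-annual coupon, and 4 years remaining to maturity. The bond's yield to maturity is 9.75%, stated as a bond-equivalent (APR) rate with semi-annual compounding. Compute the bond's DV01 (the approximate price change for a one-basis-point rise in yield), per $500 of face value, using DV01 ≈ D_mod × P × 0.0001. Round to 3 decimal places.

$0.163

Periodic yield y = 0.04875.
  t   CF        PV=CF/(1+0.04875)^t    t·PV
  1        25.00        23.8379        23.8379
  2        25.00        22.7298        45.4596
  3        25.00        21.6733        65.0198
  4        25.00        20.6658        82.6632
  5        25.00        19.7052        98.5258
  6        25.00        18.7892       112.7352
  7        25.00        17.9158       125.4106
  8       525.00       358.7431     2,869.9445
  Σ                    504.0600     3,423.5966
P = 504.0600; D_Mac = 6.79204 half-year periods = 3.39602 yrs; D_mod = 3.23816 yrs.
DV01 ≈ 3.23816 × 504.0600 × 0.0001 = 0.163223.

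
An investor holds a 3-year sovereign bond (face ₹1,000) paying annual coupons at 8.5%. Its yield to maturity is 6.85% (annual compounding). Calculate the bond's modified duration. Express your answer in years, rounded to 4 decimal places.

Periodic yield y = 0.0685. First find Macaulay duration:
  t   CF        PV=CF/(1+0.0685)^t    t·PV
  1        85.00        79.5508        79.5508
  2        85.00        74.4509       148.9018
  3     1,085.00       889.4185     2,668.2555
  Σ                  1,043.4202     2,896.7080
P = 1,043.4202; Macaulay duration = 2,896.7080 / 1,043.4202 = 2.77617 years.
Modified duration = D_Mac / (1 + y) = 2.77617 / 1.0685 = 2.59819 years.

2.5982 years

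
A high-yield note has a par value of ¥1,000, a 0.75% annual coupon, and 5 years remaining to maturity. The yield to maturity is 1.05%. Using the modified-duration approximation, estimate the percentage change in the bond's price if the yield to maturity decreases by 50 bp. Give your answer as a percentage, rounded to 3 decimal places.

Periodic yield y = 0.0105. Modified duration first:
  t   CF        PV=CF/(1+0.0105)^t    t·PV
  1         7.50         7.4221         7.4221
  2         7.50         7.3449        14.6899
  3         7.50         7.2686        21.8059
  4         7.50         7.1931        28.7724
  5     1,007.50       956.2324     4,781.1621
  Σ                    985.4612     4,853.8523
P = 985.4612; D_Mac = 4.92546 yrs; D_mod = 4.92546/(1+0.0105) = 4.87428 yrs.
ΔP/P ≈ -D_mod · Δy = -4.87428 × (-0.005) = +0.024371 = +2.4371%.

+2.437%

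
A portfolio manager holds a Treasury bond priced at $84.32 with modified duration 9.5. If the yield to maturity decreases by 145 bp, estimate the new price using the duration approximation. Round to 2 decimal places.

Duration approximation: ΔP/P ≈ -D_mod · Δy = -9.5 × (-0.0145) = +0.137750.
New price ≈ 84.32 × (1 + 0.137750) = 95.93508.

$95.94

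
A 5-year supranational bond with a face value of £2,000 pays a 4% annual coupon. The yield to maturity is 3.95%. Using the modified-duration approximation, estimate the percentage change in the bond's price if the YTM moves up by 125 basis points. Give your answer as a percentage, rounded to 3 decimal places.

Periodic yield y = 0.0395. Modified duration first:
  t   CF        PV=CF/(1+0.0395)^t    t·PV
  1        80.00        76.9601        76.9601
  2        80.00        74.0357       148.0713
  3        80.00        71.2224       213.6672
  4        80.00        68.5160       274.0640
  5     2,080.00     1,713.7240     8,568.6198
  Σ                  2,004.4581     9,281.3823
P = 2,004.4581; D_Mac = 4.63037 yrs; D_mod = 4.63037/(1+0.0395) = 4.45442 yrs.
ΔP/P ≈ -D_mod · Δy = -4.45442 × (+0.0125) = -0.055680 = -5.5680%.

-5.568%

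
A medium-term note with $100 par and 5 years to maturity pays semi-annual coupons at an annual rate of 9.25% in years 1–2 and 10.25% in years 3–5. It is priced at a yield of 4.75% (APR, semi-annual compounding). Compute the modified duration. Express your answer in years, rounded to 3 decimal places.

4.095 years

Periodic yield y = 0.02375. First find Macaulay duration:
  t   CF        PV=CF/(1+0.02375)^t    t·PV
  1        4.625         4.5177         4.5177
  2        4.625         4.4129         8.8258
  3        4.625         4.3105        12.9316
  4        4.625         4.2105        16.8421
  5        5.125         4.5575        22.7874
  6        5.125         4.4517        26.7105
  7        5.125         4.3485        30.4393
  8        5.125         4.2476        33.9807
  9        5.125         4.1490        37.3414
  10     105.125        83.1317       831.3174
  Σ                    122.3377     1,025.6939
P = 122.3377; Macaulay duration = 1,025.6939 / 122.3377 = 8.38412 half-year periods = 4.19206 years.
Modified duration = D_Mac / (1 + y) = 4.19206 / 1.02375 = 4.09481 years.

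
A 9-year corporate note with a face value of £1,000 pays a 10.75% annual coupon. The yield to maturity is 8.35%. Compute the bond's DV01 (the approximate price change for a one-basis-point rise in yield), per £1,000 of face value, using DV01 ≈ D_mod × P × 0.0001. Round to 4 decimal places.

Periodic yield y = 0.0835.
  t   CF        PV=CF/(1+0.0835)^t    t·PV
  1       107.50        99.2155        99.2155
  2       107.50        91.5695       183.1389
  3       107.50        84.5126       253.5379
  4       107.50        77.9997       311.9987
  5       107.50        71.9886       359.9431
  6       107.50        66.4408       398.6449
  7       107.50        61.3206       429.2439
  8       107.50        56.5949       452.7590
  9     1,107.50       538.1254     4,843.1286
  Σ                  1,147.7676     7,331.6106
P = 1,147.7676; D_Mac = 6.38771 yrs; D_mod = 5.89544 yrs.
DV01 ≈ 5.89544 × 1,147.7676 × 0.0001 = 0.676660.

£0.6767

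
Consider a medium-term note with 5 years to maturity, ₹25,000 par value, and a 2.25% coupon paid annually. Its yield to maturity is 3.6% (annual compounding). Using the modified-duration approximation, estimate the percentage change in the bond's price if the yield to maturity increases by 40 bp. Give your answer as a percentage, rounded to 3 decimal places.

Periodic yield y = 0.036. Modified duration first:
  t   CF        PV=CF/(1+0.036)^t    t·PV
  1       562.50       542.9537       542.9537
  2       562.50       524.0866     1,048.1731
  3       562.50       505.8751     1,517.6252
  4       562.50       488.2964     1,953.1855
  5    25,562.50    21,419.2642   107,096.3211
  Σ                 23,480.4759   112,158.2586
P = 23,480.4759; D_Mac = 4.77666 yrs; D_mod = 4.77666/(1+0.036) = 4.61068 yrs.
ΔP/P ≈ -D_mod · Δy = -4.61068 × (+0.004) = -0.018443 = -1.8443%.

-1.844%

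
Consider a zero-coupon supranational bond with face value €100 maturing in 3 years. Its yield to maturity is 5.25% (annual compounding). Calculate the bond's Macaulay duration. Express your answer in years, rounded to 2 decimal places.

A zero-coupon bond has a single cash flow at maturity, so its Macaulay duration equals its maturity: 3 years.

3.00 years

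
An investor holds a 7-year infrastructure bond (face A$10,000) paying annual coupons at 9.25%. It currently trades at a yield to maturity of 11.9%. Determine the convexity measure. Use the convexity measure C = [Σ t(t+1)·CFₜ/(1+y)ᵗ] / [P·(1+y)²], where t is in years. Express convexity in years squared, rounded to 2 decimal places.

30.89

With y = 0.119:
  t   CF        PV=CF/(1+0.119)^t    t·PV        t(t+1)·PV
  1       925.00       826.6309       826.6309       1,653.2618
  2       925.00       738.7229     1,477.4458       4,432.3374
  3       925.00       660.1634     1,980.4903       7,921.9613
  4       925.00       589.9584     2,359.8336      11,799.1679
  5       925.00       527.2193     2,636.0965      15,816.5790
  6       925.00       471.1522     2,826.9131      19,788.3920
  7    10,925.00     4,972.9128    34,810.3893     278,483.1142
  Σ                  8,786.7599    46,917.7996     339,894.8137
P = 8,786.7599.
Convexity = Σ t(t+1)·PV / [P·(1+y)²] = 339,894.8137 / (8,786.7599 × 1.252161) = 30.89268.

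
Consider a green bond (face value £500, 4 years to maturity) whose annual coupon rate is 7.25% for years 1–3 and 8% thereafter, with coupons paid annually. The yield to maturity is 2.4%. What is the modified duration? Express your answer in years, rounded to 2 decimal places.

Periodic yield y = 0.024. First find Macaulay duration:
  t   CF        PV=CF/(1+0.024)^t    t·PV
  1        36.25        35.4004        35.4004
  2        36.25        34.5707        69.1414
  3        36.25        33.7604       101.2813
  4       540.00       491.1271     1,964.5086
  Σ                    594.8587     2,170.3317
P = 594.8587; Macaulay duration = 2,170.3317 / 594.8587 = 3.64848 years.
Modified duration = D_Mac / (1 + y) = 3.64848 / 1.024 = 3.56297 years.

3.56 years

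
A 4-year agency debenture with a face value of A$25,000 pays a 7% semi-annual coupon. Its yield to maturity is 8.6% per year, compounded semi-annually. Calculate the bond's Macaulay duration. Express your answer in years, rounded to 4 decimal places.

Periodic yield y = 0.043. Discount each cash flow and weight by its period:
  t   CF        PV=CF/(1+0.043)^t    t·PV
  1       875.00       838.9262       838.9262
  2       875.00       804.3396     1,608.6791
  3       875.00       771.1789     2,313.5366
  4       875.00       739.3853     2,957.5413
  5       875.00       708.9025     3,544.5125
  6       875.00       679.6764     4,078.0585
  7       875.00       651.6552     4,561.5867
  8    25,875.00    18,475.9123   147,807.2980
  Σ                 23,669.9764   167,710.1390
Price P = Σ PV = 23,669.9764.
Macaulay duration = Σ(t·PV) / P = 167,710.1390 / 23,669.9764 = 7.08535 half-year periods.
In years: 7.08535 / 2 = 3.54268 years.

3.5427 years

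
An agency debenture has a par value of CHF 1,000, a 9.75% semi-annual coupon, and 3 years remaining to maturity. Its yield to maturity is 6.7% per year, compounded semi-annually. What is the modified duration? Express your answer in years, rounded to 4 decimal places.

Periodic yield y = 0.0335. First find Macaulay duration:
  t   CF        PV=CF/(1+0.0335)^t    t·PV
  1        48.75        47.1698        47.1698
  2        48.75        45.6408        91.2817
  3        48.75        44.1614       132.4843
  4        48.75        42.7300       170.9199
  5        48.75        41.3449       206.7246
  6     1,048.75       860.6154     5,163.6921
  Σ                  1,081.6623     5,812.2725
P = 1,081.6623; Macaulay duration = 5,812.2725 / 1,081.6623 = 5.37346 half-year periods = 2.68673 years.
Modified duration = D_Mac / (1 + y) = 2.68673 / 1.0335 = 2.59964 years.

2.5996 years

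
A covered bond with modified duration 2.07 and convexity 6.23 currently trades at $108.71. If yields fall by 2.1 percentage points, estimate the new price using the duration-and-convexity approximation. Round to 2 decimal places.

Duration effect: -D_mod·Δy = -2.07 × (-0.021) = +0.043470
Convexity effect: ½·C·(Δy)² = 0.5 × 6.23 × (-0.021)² = +0.001373715
ΔP/P ≈ +0.043470 + 0.001373715 = +0.044843715
New price ≈ 108.71 × (1 + 0.044843715) = 113.58496025765.

$113.58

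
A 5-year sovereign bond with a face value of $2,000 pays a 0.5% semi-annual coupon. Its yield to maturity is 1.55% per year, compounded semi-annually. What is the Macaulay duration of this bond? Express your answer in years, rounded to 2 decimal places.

4.94 years

Periodic yield y = 0.00775. Discount each cash flow and weight by its period:
  t   CF        PV=CF/(1+0.00775)^t    t·PV
  1         5.00         4.9615         4.9615
  2         5.00         4.9234         9.8468
  3         5.00         4.8855        14.6566
  4         5.00         4.8480        19.3918
  5         5.00         4.8107        24.0534
  6         5.00         4.7737        28.6421
  7         5.00         4.7370        33.1588
  8         5.00         4.7005        37.6043
  9         5.00         4.6644        41.9795
  10    2,005.00     1,856.0356    18,560.3563
  Σ                  1,899.3403    18,774.6510
Price P = Σ PV = 1,899.3403.
Macaulay duration = Σ(t·PV) / P = 18,774.6510 / 1,899.3403 = 9.88483 half-year periods.
In years: 9.88483 / 2 = 4.94241 years.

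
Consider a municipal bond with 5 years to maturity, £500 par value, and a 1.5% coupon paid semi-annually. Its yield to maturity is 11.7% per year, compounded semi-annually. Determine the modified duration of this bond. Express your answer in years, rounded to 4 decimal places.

Periodic yield y = 0.0585. First find Macaulay duration:
  t   CF        PV=CF/(1+0.0585)^t    t·PV
  1         3.75         3.5427         3.5427
  2         3.75         3.3470         6.6939
  3         3.75         3.1620         9.4859
  4         3.75         2.9872        11.9489
  5         3.75         2.8221        14.1106
  6         3.75         2.6662        15.9970
  7         3.75         2.5188        17.6317
  8         3.75         2.3796        19.0368
  9         3.75         2.2481        20.2328
  10      503.75       285.3031     2,853.0306
  Σ                    310.9768     2,971.7110
P = 310.9768; Macaulay duration = 2,971.7110 / 310.9768 = 9.55606 half-year periods = 4.77803 years.
Modified duration = D_Mac / (1 + y) = 4.77803 / 1.0585 = 4.51396 years.

4.5140 years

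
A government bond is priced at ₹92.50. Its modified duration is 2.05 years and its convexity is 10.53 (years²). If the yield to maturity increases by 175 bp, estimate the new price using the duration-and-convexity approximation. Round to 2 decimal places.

Duration effect: -D_mod·Δy = -2.05 × (+0.0175) = -0.035875
Convexity effect: ½·C·(Δy)² = 0.5 × 10.53 × (0.0175)² = +0.00161240625
ΔP/P ≈ -0.035875 + 0.00161240625 = -0.03426259375
New price ≈ 92.50 × (1 - 0.03426259375) = 89.330710078125.

₹89.33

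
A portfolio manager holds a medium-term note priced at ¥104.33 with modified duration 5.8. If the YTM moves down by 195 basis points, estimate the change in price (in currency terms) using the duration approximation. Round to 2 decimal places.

+¥11.80

Duration approximation: ΔP/P ≈ -D_mod · Δy = -5.8 × (-0.0195) = +0.113100.
ΔP ≈ 104.33 × (+0.113100) = +11.799723.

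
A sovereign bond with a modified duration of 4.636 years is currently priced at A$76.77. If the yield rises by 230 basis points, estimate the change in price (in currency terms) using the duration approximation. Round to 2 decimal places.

-A$8.19

Duration approximation: ΔP/P ≈ -D_mod · Δy = -4.636 × (+0.023) = -0.106628.
ΔP ≈ 76.77 × (-0.106628) = -8.18583156.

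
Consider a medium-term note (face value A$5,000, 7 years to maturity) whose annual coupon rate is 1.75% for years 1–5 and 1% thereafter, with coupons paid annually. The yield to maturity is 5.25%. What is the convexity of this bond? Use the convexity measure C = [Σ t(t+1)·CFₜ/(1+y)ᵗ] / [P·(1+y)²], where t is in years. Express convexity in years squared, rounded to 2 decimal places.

With y = 0.0525:
  t   CF        PV=CF/(1+0.0525)^t    t·PV        t(t+1)·PV
  1        87.50        83.1354        83.1354         166.2708
  2        87.50        78.9885       157.9770         473.9310
  3        87.50        75.0485       225.1454         900.5814
  4        87.50        71.3049       285.2198       1,426.0989
  5        87.50        67.7482       338.7408       2,032.4449
  6        50.00        36.7822       220.6930       1,544.8512
  7     5,050.00     3,529.6907    24,707.8347     197,662.6773
  Σ                  3,942.6983    26,018.7460     204,206.8555
P = 3,942.6983.
Convexity = Σ t(t+1)·PV / [P·(1+y)²] = 204,206.8555 / (3,942.6983 × 1.107756) = 46.75548.

46.76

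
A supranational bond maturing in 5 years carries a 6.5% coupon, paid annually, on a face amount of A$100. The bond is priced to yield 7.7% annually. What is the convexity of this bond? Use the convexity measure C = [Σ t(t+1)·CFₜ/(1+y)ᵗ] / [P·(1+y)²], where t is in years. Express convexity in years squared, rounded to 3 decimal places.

21.828

With y = 0.077:
  t   CF        PV=CF/(1+0.077)^t    t·PV        t(t+1)·PV
  1         6.50         6.0353         6.0353          12.0706
  2         6.50         5.6038        11.2076          33.6227
  3         6.50         5.2031        15.6094          62.4378
  4         6.50         4.8312        19.3246          96.6230
  5       106.50        73.4973       367.4863       2,204.9175
  Σ                     95.1706       419.6632       2,409.6716
P = 95.1706.
Convexity = Σ t(t+1)·PV / [P·(1+y)²] = 2,409.6716 / (95.1706 × 1.159929) = 21.82848.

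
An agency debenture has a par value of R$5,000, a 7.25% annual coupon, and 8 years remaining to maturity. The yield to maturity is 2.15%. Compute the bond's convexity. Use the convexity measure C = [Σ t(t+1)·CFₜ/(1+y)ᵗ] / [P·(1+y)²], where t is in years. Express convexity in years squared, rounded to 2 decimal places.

With y = 0.0215:
  t   CF        PV=CF/(1+0.0215)^t    t·PV        t(t+1)·PV
  1       362.50       354.8703       354.8703         709.7406
  2       362.50       347.4012       694.8023       2,084.4070
  3       362.50       340.0892     1,020.2677       4,081.0709
  4       362.50       332.9312     1,331.7249       6,658.6245
  5       362.50       325.9239     1,629.6193       9,777.7158
  6       362.50       319.0640     1,914.3839      13,400.6874
  7       362.50       312.3485     2,186.4394      17,491.5156
  8     5,362.50     4,523.3515    36,186.8120     325,681.3082
  Σ                  6,855.9798    45,318.9199     379,885.0700
P = 6,855.9798.
Convexity = Σ t(t+1)·PV / [P·(1+y)²] = 379,885.0700 / (6,855.9798 × 1.043462) = 53.10140.

53.10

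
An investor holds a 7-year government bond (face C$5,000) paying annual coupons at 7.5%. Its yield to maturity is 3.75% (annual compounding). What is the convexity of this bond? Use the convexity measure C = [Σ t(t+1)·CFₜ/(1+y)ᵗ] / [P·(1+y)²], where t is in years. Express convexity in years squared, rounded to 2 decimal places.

40.57

With y = 0.0375:
  t   CF        PV=CF/(1+0.0375)^t    t·PV        t(t+1)·PV
  1       375.00       361.4458       361.4458         722.8916
  2       375.00       348.3815       696.7630       2,090.2889
  3       375.00       335.7894     1,007.3681       4,029.4725
  4       375.00       323.6524     1,294.6096       6,473.0482
  5       375.00       311.9541     1,559.7707       9,358.6239
  6       375.00       300.6787     1,804.0721      12,628.5046
  7     5,375.00     4,153.9545    29,077.6812     232,621.4497
  Σ                  6,135.8563    35,801.7105     267,924.2793
P = 6,135.8563.
Convexity = Σ t(t+1)·PV / [P·(1+y)²] = 267,924.2793 / (6,135.8563 × 1.076406) = 40.56586.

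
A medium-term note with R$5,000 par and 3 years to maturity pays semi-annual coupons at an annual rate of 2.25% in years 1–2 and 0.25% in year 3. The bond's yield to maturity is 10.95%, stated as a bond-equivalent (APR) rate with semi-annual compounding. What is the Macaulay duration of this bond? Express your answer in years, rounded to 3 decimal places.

2.908 years

Periodic yield y = 0.05475. Discount each cash flow and weight by its period:
  t   CF        PV=CF/(1+0.05475)^t    t·PV
  1        56.25        53.3302        53.3302
  2        56.25        50.5619       101.1238
  3        56.25        47.9373       143.8120
  4        56.25        45.4490       181.7960
  5         6.25         4.7878        23.9388
  6     5,006.25     3,635.9285    21,815.5707
  Σ                  3,837.9946    22,319.5716
Price P = Σ PV = 3,837.9946.
Macaulay duration = Σ(t·PV) / P = 22,319.5716 / 3,837.9946 = 5.81543 half-year periods.
In years: 5.81543 / 2 = 2.90771 years.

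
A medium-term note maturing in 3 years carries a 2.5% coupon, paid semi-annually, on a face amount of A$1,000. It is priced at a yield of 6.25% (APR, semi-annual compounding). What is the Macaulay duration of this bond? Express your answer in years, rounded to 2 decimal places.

2.90 years

Periodic yield y = 0.03125. Discount each cash flow and weight by its period:
  t   CF        PV=CF/(1+0.03125)^t    t·PV
  1        12.50        12.1212        12.1212
  2        12.50        11.7539        23.5078
  3        12.50        11.3977        34.1932
  4        12.50        11.0523        44.2094
  5        12.50        10.7174        53.5871
  6     1,012.50       841.8045     5,050.8272
  Σ                    898.8471     5,218.4459
Price P = Σ PV = 898.8471.
Macaulay duration = Σ(t·PV) / P = 5,218.4459 / 898.8471 = 5.80571 half-year periods.
In years: 5.80571 / 2 = 2.90286 years.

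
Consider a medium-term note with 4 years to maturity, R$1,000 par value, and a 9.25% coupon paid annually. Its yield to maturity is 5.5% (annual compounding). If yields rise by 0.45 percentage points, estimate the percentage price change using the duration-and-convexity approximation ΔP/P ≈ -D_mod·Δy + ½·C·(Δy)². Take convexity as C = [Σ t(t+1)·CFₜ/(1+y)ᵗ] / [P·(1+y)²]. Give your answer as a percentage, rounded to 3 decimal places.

-1.499%

With y = 0.055:
  t   CF        PV=CF/(1+0.055)^t    t·PV        t(t+1)·PV
  1        92.50        87.6777        87.6777         175.3555
  2        92.50        83.1068       166.2137         498.6411
  3        92.50        78.7743       236.3228         945.2912
  4     1,092.50       881.8843     3,527.5372      17,637.6858
  Σ                  1,131.4431     4,017.7514      19,256.9735
P = 1,131.4431; D_Mac = 3.55100 yrs; D_mod = 3.36587 yrs; C = 15.29151.
Duration effect: -3.36587 × (+0.0045) = -0.015146
Convexity effect: 0.5 × 15.29151 × (0.0045)² = +0.0001548
ΔP/P ≈ -0.015146 + 0.0001548 = -0.014992 = -1.4992%.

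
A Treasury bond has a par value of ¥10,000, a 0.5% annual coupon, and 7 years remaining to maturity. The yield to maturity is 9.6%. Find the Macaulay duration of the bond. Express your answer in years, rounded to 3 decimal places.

Periodic yield y = 0.096. Discount each cash flow and weight by its year:
  t   CF        PV=CF/(1+0.096)^t    t·PV
  1        50.00        45.6204        45.6204
  2        50.00        41.6245        83.2490
  3        50.00        37.9785       113.9356
  4        50.00        34.6520       138.6078
  5        50.00        31.6168       158.0838
  6        50.00        28.8474       173.0844
  7    10,050.00     5,290.4447    37,033.1132
  Σ                  5,510.7843    37,745.6942
Price P = Σ PV = 5,510.7843.
Macaulay duration = Σ(t·PV) / P = 37,745.6942 / 5,510.7843 = 6.84942 years.

6.849 years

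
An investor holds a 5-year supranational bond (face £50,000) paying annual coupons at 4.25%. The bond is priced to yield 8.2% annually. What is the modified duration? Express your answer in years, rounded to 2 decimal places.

Periodic yield y = 0.082. First find Macaulay duration:
  t   CF        PV=CF/(1+0.082)^t    t·PV
  1     2,125.00     1,963.9556     1,963.9556
  2     2,125.00     1,815.1161     3,630.2322
  3     2,125.00     1,677.5565     5,032.6695
  4     2,125.00     1,550.4219     6,201.6876
  5    52,125.00    35,148.7402   175,743.7012
  Σ                 42,155.7904   192,572.2461
P = 42,155.7904; Macaulay duration = 192,572.2461 / 42,155.7904 = 4.56811 years.
Modified duration = D_Mac / (1 + y) = 4.56811 / 1.082 = 4.22191 years.

4.22 years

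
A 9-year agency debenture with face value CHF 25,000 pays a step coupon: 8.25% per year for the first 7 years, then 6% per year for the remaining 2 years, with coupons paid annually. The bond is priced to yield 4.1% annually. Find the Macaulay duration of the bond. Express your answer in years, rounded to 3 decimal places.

6.969 years

Periodic yield y = 0.041. Discount each cash flow and weight by its year:
  t   CF        PV=CF/(1+0.041)^t    t·PV
  1     2,062.50     1,981.2680     1,981.2680
  2     2,062.50     1,903.2354     3,806.4707
  3     2,062.50     1,828.2760     5,484.8281
  4     2,062.50     1,756.2690     7,025.0761
  5     2,062.50     1,687.0980     8,435.4900
  6     2,062.50     1,620.6513     9,723.9078
  7     2,062.50     1,556.8216    10,897.7513
  8     1,500.00     1,087.6406     8,701.1250
  9    26,500.00    18,458.1983   166,123.7851
  Σ                 31,879.4583   222,179.7020
Price P = Σ PV = 31,879.4583.
Macaulay duration = Σ(t·PV) / P = 222,179.7020 / 31,879.4583 = 6.96937 years.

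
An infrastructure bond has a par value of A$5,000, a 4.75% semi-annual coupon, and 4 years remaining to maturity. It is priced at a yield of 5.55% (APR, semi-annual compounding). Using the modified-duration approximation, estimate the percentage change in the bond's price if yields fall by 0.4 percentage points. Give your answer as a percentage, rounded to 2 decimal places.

+1.43%

Periodic yield y = 0.02775. Modified duration first:
  t   CF        PV=CF/(1+0.02775)^t    t·PV
  1       118.75       115.5437       115.5437
  2       118.75       112.4239       224.8478
  3       118.75       109.3884       328.1651
  4       118.75       106.4348       425.7392
  5       118.75       103.5610       517.8049
  6       118.75       100.7648       604.5886
  7       118.75        98.0440       686.3083
  8     5,118.75     4,112.1035    32,896.8279
  Σ                  4,858.2640    35,799.8255
P = 4,858.2640; D_Mac = 7.36885 half-year periods = 3.68443 yrs; D_mod = 3.68443/(1+0.02775) = 3.58494 yrs.
ΔP/P ≈ -D_mod · Δy = -3.58494 × (-0.004) = +0.014340 = +1.4340%.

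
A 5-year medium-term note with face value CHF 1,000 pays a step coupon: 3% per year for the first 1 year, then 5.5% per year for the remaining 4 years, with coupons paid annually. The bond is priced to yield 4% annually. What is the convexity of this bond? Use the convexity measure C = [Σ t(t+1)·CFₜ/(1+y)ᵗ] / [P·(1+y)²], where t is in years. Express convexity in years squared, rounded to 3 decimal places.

24.741

With y = 0.04:
  t   CF        PV=CF/(1+0.04)^t    t·PV        t(t+1)·PV
  1        30.00        28.8462        28.8462          57.6923
  2        55.00        50.8506       101.7012         305.1036
  3        55.00        48.8948       146.6844         586.7376
  4        55.00        47.0142       188.0569         940.2846
  5     1,055.00       867.1331     4,335.6655      26,013.9929
  Σ                  1,042.7389     4,800.9541      27,903.8110
P = 1,042.7389.
Convexity = Σ t(t+1)·PV / [P·(1+y)²] = 27,903.8110 / (1,042.7389 × 1.081600) = 24.74123.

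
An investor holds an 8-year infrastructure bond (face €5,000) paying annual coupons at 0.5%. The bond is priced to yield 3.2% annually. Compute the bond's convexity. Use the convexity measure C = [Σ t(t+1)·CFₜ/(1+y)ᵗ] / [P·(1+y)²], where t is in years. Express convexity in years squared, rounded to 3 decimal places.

65.848

With y = 0.032:
  t   CF        PV=CF/(1+0.032)^t    t·PV        t(t+1)·PV
  1        25.00        24.2248        24.2248          48.4496
  2        25.00        23.4736        46.9473         140.8419
  3        25.00        22.7458        68.2374         272.9494
  4        25.00        22.0405        88.1620         440.8098
  5        25.00        21.3571       106.7853         640.7119
  6        25.00        20.6948       124.1690         869.1828
  7        25.00        20.0531       140.3719       1,122.9752
  8     5,025.00     3,905.6965    31,245.5717     281,210.1449
  Σ                  4,060.2862    31,844.4692     284,746.0654
P = 4,060.2862.
Convexity = Σ t(t+1)·PV / [P·(1+y)²] = 284,746.0654 / (4,060.2862 × 1.065024) = 65.84786.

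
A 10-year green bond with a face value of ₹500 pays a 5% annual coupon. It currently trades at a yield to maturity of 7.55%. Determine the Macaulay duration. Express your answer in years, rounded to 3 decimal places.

7.886 years

Periodic yield y = 0.0755. Discount each cash flow and weight by its year:
  t   CF        PV=CF/(1+0.0755)^t    t·PV
  1        25.00        23.2450        23.2450
  2        25.00        21.6132        43.2264
  3        25.00        20.0960        60.2879
  4        25.00        18.6852        74.7409
  5        25.00        17.3735        86.8676
  6        25.00        16.1539        96.9234
  7        25.00        15.0199       105.1393
  8        25.00        13.9655       111.7241
  9        25.00        12.9851       116.8662
  10      525.00       253.5451     2,535.4506
  Σ                    412.6824     3,254.4714
Price P = Σ PV = 412.6824.
Macaulay duration = Σ(t·PV) / P = 3,254.4714 / 412.6824 = 7.88614 years.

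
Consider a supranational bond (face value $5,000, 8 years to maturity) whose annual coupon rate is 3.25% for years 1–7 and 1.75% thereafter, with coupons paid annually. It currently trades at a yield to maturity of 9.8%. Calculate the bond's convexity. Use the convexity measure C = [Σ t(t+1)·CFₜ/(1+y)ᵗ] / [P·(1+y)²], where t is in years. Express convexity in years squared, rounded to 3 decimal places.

49.149

With y = 0.098:
  t   CF        PV=CF/(1+0.098)^t    t·PV        t(t+1)·PV
  1       162.50       147.9964       147.9964         295.9927
  2       162.50       134.7872       269.5744         808.7233
  3       162.50       122.7570       368.2711       1,473.0843
  4       162.50       111.8006       447.2023       2,236.0113
  5       162.50       101.8220       509.1100       3,054.6603
  6       162.50        92.7341       556.4044       3,894.8310
  7       162.50        84.4573       591.2008       4,729.6065
  8     5,087.50     2,408.1620    19,265.2961     173,387.6649
  Σ                  3,204.5165    22,155.0555     189,880.5743
P = 3,204.5165.
Convexity = Σ t(t+1)·PV / [P·(1+y)²] = 189,880.5743 / (3,204.5165 × 1.205604) = 49.14885.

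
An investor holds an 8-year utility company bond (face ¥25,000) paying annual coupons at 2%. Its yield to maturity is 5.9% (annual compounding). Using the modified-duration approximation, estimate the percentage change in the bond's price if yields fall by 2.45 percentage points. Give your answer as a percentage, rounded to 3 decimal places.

+17.060%

Periodic yield y = 0.059. Modified duration first:
  t   CF        PV=CF/(1+0.059)^t    t·PV
  1       500.00       472.1435       472.1435
  2       500.00       445.8390       891.6781
  3       500.00       421.0000     1,263.0001
  4       500.00       397.5449     1,590.1795
  5       500.00       375.3965     1,876.9824
  6       500.00       354.4820     2,126.8923
  7       500.00       334.7328     2,343.1297
  8    25,500.00    16,120.2770   128,962.2158
  Σ                 18,921.4158   139,526.2214
P = 18,921.4158; D_Mac = 7.37398 yrs; D_mod = 7.37398/(1+0.059) = 6.96316 yrs.
ΔP/P ≈ -D_mod · Δy = -6.96316 × (-0.0245) = +0.170597 = +17.0597%.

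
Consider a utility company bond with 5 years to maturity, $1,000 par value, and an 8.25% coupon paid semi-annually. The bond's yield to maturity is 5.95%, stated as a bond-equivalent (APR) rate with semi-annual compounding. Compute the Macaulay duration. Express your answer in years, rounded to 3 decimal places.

4.239 years

Periodic yield y = 0.02975. Discount each cash flow and weight by its period:
  t   CF        PV=CF/(1+0.02975)^t    t·PV
  1        41.25        40.0583        40.0583
  2        41.25        38.9010        77.8019
  3        41.25        37.7771       113.3313
  4        41.25        36.6857       146.7428
  5        41.25        35.6258       178.1291
  6        41.25        34.5966       207.5795
  7        41.25        33.5971       235.1795
  8        41.25        32.6264       261.0114
  9        41.25        31.6838       285.1545
  10    1,041.25       776.6709     7,766.7085
  Σ                  1,098.2226     9,311.6968
Price P = Σ PV = 1,098.2226.
Macaulay duration = Σ(t·PV) / P = 9,311.6968 / 1,098.2226 = 8.47888 half-year periods.
In years: 8.47888 / 2 = 4.23944 years.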